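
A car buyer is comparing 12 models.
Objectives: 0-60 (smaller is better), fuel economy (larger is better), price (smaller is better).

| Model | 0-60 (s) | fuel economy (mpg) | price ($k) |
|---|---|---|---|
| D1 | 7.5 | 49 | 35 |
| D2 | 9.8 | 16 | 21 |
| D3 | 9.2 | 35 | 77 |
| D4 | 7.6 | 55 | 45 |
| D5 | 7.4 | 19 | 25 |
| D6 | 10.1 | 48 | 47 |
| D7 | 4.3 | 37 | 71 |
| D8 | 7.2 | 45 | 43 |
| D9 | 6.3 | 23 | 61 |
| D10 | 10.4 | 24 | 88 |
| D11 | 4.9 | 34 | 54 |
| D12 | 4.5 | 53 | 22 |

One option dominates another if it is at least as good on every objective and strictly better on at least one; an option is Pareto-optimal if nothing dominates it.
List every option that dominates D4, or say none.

D1: worse on fuel economy (49 vs 55).
D2: worse on 0-60 (9.8 vs 7.6).
D3: worse on 0-60 (9.2 vs 7.6).
D5: worse on fuel economy (19 vs 55).
D6: worse on 0-60 (10.1 vs 7.6).
D7: worse on fuel economy (37 vs 55).
D8: worse on fuel economy (45 vs 55).
D9: worse on fuel economy (23 vs 55).
D10: worse on 0-60 (10.4 vs 7.6).
D11: worse on fuel economy (34 vs 55).
D12: worse on fuel economy (53 vs 55).
No option dominates D4.

none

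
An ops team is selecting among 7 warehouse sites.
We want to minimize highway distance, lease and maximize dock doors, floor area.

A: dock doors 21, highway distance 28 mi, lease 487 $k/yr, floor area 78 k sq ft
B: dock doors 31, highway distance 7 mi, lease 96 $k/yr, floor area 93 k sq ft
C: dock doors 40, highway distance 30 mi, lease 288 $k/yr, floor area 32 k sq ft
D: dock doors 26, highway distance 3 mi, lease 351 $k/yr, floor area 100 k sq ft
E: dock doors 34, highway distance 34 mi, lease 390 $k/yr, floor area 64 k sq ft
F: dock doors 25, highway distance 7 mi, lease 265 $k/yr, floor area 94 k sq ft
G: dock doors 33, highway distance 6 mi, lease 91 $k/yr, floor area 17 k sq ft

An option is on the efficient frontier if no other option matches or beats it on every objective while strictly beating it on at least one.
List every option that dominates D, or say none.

none

A: worse on dock doors (21 vs 26).
B: worse on highway distance (7 vs 3).
C: worse on highway distance (30 vs 3).
E: worse on highway distance (34 vs 3).
F: worse on dock doors (25 vs 26).
G: worse on highway distance (6 vs 3).
No option dominates D.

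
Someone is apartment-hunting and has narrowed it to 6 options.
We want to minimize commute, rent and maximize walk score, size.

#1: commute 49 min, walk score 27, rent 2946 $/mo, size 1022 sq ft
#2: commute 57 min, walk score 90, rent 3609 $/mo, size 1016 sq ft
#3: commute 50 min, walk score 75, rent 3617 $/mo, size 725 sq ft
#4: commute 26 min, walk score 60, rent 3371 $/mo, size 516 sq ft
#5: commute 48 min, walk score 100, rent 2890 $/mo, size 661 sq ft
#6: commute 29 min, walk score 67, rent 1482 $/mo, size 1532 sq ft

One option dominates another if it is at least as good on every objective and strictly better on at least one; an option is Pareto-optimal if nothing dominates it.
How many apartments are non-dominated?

5

#1: dominated by #6 (commute 29≤49, walk score 67≥27, rent 1482≤2946, size 1532≥1022).
#2: not dominated.
#3: not dominated.
#4: not dominated (best commute).
#5: not dominated (best walk score).
#6: not dominated (best rent).
Pareto-optimal: #2, #3, #4, #5, #6 → 5.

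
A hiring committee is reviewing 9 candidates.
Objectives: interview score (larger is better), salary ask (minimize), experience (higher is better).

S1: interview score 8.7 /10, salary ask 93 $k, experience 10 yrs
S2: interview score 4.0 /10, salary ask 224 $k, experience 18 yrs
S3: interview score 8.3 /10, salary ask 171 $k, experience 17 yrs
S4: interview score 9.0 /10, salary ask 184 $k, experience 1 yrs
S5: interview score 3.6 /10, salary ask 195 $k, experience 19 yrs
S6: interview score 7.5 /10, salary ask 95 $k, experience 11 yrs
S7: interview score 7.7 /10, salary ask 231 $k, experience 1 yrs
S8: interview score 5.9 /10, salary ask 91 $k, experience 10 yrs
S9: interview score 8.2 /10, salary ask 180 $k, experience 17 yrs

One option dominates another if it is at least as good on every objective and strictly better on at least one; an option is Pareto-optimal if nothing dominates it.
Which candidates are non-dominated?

S1: not dominated.
S2: not dominated.
S3: not dominated.
S4: not dominated (best interview score).
S5: not dominated (best experience).
S6: not dominated.
S7: dominated by S1 (interview score 8.7≥7.7, salary ask 93≤231, experience 10≥1).
S8: not dominated (best salary ask).
S9: dominated by S3 (interview score 8.3≥8.2, salary ask 171≤180, experience 17≥17).

S1, S2, S3, S4, S5, S6, S8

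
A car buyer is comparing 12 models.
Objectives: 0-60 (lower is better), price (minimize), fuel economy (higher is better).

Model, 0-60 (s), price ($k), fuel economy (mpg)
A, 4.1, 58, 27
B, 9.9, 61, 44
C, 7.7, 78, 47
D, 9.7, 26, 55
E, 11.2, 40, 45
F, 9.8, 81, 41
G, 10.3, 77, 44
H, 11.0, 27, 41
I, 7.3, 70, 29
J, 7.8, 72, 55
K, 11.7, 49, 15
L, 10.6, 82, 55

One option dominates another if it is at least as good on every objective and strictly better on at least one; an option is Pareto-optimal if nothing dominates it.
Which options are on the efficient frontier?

A: not dominated (best 0-60).
B: dominated by D (0-60 9.7≤9.9, price 26≤61, fuel economy 55≥44).
C: not dominated.
D: not dominated (best price).
E: dominated by D (0-60 9.7≤11.2, price 26≤40, fuel economy 55≥45).
F: dominated by C (0-60 7.7≤9.8, price 78≤81, fuel economy 47≥41).
G: dominated by B (0-60 9.9≤10.3, price 61≤77, fuel economy 44≥44).
H: dominated by D (0-60 9.7≤11.0, price 26≤27, fuel economy 55≥41).
I: not dominated.
J: not dominated.
K: dominated by D (0-60 9.7≤11.7, price 26≤49, fuel economy 55≥15).
L: dominated by D (0-60 9.7≤10.6, price 26≤82, fuel economy 55≥55).

A, C, D, I, J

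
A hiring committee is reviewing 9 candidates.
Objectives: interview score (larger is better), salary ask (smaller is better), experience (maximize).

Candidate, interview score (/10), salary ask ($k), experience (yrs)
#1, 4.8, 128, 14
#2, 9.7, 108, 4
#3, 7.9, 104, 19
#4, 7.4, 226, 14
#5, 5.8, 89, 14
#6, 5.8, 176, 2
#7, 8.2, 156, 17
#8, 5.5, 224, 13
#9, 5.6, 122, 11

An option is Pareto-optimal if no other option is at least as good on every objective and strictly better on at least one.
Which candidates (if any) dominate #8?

#3, #5, #7

#3: interview score 7.9≥5.5, salary ask 104≤224, experience 19≥13 — dominates #8.
#5: interview score 5.8≥5.5, salary ask 89≤224, experience 14≥13 — dominates #8.
#7: interview score 8.2≥5.5, salary ask 156≤224, experience 17≥13 — dominates #8.
Others (#1, #2, #4, #6, #9) are each worse than #8 on at least one objective.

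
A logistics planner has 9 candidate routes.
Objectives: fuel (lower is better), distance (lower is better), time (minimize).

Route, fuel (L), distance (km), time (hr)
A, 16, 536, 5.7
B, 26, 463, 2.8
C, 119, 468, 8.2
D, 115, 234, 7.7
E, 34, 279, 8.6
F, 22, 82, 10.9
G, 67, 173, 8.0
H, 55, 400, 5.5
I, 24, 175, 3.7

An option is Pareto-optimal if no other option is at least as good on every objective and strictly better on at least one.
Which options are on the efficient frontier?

A: not dominated (best fuel).
B: not dominated (best time).
C: dominated by B (fuel 26≤119, distance 463≤468, time 2.8≤8.2).
D: dominated by I (fuel 24≤115, distance 175≤234, time 3.7≤7.7).
E: dominated by I (fuel 24≤34, distance 175≤279, time 3.7≤8.6).
F: not dominated (best distance).
G: not dominated.
H: dominated by I (fuel 24≤55, distance 175≤400, time 3.7≤5.5).
I: not dominated.

A, B, F, G, I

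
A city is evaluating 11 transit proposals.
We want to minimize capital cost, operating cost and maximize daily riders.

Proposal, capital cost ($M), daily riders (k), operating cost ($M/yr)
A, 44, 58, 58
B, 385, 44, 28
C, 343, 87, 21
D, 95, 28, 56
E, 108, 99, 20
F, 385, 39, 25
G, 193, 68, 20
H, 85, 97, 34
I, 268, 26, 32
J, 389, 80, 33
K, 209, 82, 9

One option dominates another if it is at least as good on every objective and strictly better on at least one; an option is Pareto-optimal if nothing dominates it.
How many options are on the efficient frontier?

A: not dominated (best capital cost).
B: dominated by C (capital cost 343≤385, daily riders 87≥44, operating cost 21≤28).
C: dominated by E (capital cost 108≤343, daily riders 99≥87, operating cost 20≤21).
D: dominated by H (capital cost 85≤95, daily riders 97≥28, operating cost 34≤56).
E: not dominated (best daily riders).
F: dominated by C (capital cost 343≤385, daily riders 87≥39, operating cost 21≤25).
G: dominated by E (capital cost 108≤193, daily riders 99≥68, operating cost 20≤20).
H: not dominated.
I: dominated by E (capital cost 108≤268, daily riders 99≥26, operating cost 20≤32).
J: dominated by C (capital cost 343≤389, daily riders 87≥80, operating cost 21≤33).
K: not dominated (best operating cost).
Pareto-optimal: A, E, H, K → 4.

4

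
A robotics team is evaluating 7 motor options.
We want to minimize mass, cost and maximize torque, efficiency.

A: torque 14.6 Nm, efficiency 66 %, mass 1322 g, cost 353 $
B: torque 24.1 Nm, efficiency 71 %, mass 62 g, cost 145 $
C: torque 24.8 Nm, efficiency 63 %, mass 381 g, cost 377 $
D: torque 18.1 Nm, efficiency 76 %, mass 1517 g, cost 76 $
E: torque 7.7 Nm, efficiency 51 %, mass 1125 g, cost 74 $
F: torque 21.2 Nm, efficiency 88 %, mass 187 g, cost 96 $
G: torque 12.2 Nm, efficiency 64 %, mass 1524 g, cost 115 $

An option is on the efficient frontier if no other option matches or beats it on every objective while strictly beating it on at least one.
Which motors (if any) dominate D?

none

A: worse on torque (14.6 vs 18.1).
B: worse on efficiency (71 vs 76).
C: worse on efficiency (63 vs 76).
E: worse on torque (7.7 vs 18.1).
F: worse on cost (96 vs 76).
G: worse on torque (12.2 vs 18.1).
No option dominates D.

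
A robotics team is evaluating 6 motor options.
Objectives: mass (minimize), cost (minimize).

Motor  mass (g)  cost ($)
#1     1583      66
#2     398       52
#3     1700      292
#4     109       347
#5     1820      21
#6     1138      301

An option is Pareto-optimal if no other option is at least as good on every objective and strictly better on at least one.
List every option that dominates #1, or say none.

#2: mass 398≤1583, cost 52≤66 — dominates #1.
Others (#3, #4, #5, #6) are each worse than #1 on at least one objective.

#2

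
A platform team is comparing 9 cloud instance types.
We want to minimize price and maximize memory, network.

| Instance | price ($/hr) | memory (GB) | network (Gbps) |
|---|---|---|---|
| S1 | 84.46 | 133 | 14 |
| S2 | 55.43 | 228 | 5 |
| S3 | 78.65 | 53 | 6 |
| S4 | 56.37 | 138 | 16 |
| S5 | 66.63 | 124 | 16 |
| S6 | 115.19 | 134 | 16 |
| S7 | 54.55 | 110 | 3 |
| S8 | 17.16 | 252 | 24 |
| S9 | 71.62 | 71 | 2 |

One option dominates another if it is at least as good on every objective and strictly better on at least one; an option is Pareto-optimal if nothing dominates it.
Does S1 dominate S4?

S1 vs S4: S1 is worse on price (84.46 vs 56.37), so it does not dominate S4.

No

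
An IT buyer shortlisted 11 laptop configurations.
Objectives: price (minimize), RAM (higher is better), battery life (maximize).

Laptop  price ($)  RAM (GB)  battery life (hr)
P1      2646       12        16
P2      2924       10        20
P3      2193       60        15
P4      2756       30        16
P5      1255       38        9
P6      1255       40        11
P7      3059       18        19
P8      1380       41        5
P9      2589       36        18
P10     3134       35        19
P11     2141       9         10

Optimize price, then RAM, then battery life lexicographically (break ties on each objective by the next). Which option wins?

First minimize price: best is 1255, kept {P5, P6}.
Then maximize RAM: best is 40, kept {P6}.

P6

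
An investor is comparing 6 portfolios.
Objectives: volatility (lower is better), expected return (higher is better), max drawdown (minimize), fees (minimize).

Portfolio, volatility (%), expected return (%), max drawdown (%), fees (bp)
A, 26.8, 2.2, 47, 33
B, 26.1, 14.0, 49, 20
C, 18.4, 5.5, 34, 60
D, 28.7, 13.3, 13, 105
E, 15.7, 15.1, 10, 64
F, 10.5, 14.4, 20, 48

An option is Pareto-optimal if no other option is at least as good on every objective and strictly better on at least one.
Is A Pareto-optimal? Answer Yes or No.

B: worse on max drawdown (49 vs 47).
C: worse on fees (60 vs 33).
D: worse on volatility (28.7 vs 26.8).
E: worse on fees (64 vs 33).
F: worse on fees (48 vs 33).
No option is at least as good as A on every objective and strictly better on one.

Yes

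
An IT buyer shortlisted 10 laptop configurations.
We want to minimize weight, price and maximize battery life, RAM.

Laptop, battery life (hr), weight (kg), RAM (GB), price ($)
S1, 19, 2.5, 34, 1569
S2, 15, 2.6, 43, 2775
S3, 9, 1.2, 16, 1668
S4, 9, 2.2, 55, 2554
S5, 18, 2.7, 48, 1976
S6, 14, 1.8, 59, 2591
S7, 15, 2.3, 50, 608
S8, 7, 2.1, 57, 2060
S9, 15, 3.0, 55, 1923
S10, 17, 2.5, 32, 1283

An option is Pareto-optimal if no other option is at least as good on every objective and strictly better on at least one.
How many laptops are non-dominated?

9

S1: not dominated (best battery life).
S2: dominated by S7 (battery life 15≥15, weight 2.3≤2.6, RAM 50≥43, price 608≤2775).
S3: not dominated (best weight).
S4: not dominated.
S5: not dominated.
S6: not dominated (best RAM).
S7: not dominated (best price).
S8: not dominated.
S9: not dominated.
S10: not dominated.
Pareto-optimal: S1, S3, S4, S5, S6, S7, S8, S9, S10 → 9.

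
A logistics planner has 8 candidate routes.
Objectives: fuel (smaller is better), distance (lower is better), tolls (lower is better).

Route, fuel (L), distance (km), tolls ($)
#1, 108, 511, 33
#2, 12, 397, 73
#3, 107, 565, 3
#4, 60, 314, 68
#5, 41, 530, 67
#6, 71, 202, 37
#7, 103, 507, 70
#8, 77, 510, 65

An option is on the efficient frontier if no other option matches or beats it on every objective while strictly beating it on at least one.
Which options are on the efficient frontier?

#1: not dominated.
#2: not dominated (best fuel).
#3: not dominated (best tolls).
#4: not dominated.
#5: not dominated.
#6: not dominated (best distance).
#7: dominated by #4 (fuel 60≤103, distance 314≤507, tolls 68≤70).
#8: dominated by #6 (fuel 71≤77, distance 202≤510, tolls 37≤65).

#1, #2, #3, #4, #5, #6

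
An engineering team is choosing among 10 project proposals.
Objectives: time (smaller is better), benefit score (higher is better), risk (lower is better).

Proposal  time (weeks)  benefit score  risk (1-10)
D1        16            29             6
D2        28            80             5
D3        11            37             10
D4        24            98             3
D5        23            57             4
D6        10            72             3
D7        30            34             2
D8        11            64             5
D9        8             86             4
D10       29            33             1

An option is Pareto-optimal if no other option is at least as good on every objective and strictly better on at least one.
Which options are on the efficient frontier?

D1: dominated by D6 (time 10≤16, benefit score 72≥29, risk 3≤6).
D2: dominated by D4 (time 24≤28, benefit score 98≥80, risk 3≤5).
D3: dominated by D6 (time 10≤11, benefit score 72≥37, risk 3≤10).
D4: not dominated (best benefit score).
D5: dominated by D6 (time 10≤23, benefit score 72≥57, risk 3≤4).
D6: not dominated.
D7: not dominated.
D8: dominated by D6 (time 10≤11, benefit score 72≥64, risk 3≤5).
D9: not dominated (best time).
D10: not dominated (best risk).

D4, D6, D7, D9, D10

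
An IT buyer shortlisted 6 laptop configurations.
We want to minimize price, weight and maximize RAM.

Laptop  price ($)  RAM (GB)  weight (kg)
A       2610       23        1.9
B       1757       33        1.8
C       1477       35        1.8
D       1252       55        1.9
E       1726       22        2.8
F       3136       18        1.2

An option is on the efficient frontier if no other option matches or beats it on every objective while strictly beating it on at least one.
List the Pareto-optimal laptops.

A: dominated by B (price 1757≤2610, RAM 33≥23, weight 1.8≤1.9).
B: dominated by C (price 1477≤1757, RAM 35≥33, weight 1.8≤1.8).
C: not dominated.
D: not dominated (best price).
E: dominated by C (price 1477≤1726, RAM 35≥22, weight 1.8≤2.8).
F: not dominated (best weight).

C, D, F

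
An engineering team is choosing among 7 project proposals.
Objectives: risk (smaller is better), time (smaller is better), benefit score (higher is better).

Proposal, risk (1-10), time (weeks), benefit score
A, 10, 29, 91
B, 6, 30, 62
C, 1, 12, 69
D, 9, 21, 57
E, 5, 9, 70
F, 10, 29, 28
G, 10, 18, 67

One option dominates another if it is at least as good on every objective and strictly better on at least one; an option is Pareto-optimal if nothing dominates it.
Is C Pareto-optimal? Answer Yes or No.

A: worse on risk (10 vs 1).
B: worse on risk (6 vs 1).
D: worse on risk (9 vs 1).
E: worse on risk (5 vs 1).
F: worse on risk (10 vs 1).
G: worse on risk (10 vs 1).
No option is at least as good as C on every objective and strictly better on one.

Yes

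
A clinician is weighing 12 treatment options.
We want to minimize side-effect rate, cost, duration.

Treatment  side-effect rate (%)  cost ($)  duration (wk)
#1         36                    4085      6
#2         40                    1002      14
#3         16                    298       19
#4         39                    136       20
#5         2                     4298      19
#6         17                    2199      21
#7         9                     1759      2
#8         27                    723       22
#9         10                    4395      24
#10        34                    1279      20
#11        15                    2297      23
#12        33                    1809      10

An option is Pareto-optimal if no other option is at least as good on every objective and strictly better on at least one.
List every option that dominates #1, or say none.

#7: side-effect rate 9≤36, cost 1759≤4085, duration 2≤6 — dominates #1.
Others (#2, #3, #4, #5, #6, #8, #9, #10, #11, #12) are each worse than #1 on at least one objective.

#7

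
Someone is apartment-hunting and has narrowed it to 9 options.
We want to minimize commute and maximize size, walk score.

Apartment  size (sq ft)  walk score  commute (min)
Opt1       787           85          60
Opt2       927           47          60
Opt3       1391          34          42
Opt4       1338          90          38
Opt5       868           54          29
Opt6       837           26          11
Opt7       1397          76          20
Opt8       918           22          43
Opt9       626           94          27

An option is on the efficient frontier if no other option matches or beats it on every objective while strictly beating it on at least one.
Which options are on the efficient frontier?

Opt1: dominated by Opt4 (size 1338≥787, walk score 90≥85, commute 38≤60).
Opt2: dominated by Opt4 (size 1338≥927, walk score 90≥47, commute 38≤60).
Opt3: dominated by Opt7 (size 1397≥1391, walk score 76≥34, commute 20≤42).
Opt4: not dominated.
Opt5: dominated by Opt7 (size 1397≥868, walk score 76≥54, commute 20≤29).
Opt6: not dominated (best commute).
Opt7: not dominated (best size).
Opt8: dominated by Opt3 (size 1391≥918, walk score 34≥22, commute 42≤43).
Opt9: not dominated (best walk score).

Opt4, Opt6, Opt7, Opt9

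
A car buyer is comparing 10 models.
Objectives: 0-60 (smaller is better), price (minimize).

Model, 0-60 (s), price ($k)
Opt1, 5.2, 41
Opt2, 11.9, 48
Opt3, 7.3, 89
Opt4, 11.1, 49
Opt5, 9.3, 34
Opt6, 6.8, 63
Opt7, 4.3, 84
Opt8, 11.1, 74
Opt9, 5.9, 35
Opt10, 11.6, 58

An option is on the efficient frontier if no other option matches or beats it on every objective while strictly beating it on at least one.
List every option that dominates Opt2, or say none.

Opt1: 0-60 5.2≤11.9, price 41≤48 — dominates Opt2.
Opt5: 0-60 9.3≤11.9, price 34≤48 — dominates Opt2.
Opt9: 0-60 5.9≤11.9, price 35≤48 — dominates Opt2.
Others (Opt3, Opt4, Opt6, Opt7, Opt8, Opt10) are each worse than Opt2 on at least one objective.

Opt1, Opt5, Opt9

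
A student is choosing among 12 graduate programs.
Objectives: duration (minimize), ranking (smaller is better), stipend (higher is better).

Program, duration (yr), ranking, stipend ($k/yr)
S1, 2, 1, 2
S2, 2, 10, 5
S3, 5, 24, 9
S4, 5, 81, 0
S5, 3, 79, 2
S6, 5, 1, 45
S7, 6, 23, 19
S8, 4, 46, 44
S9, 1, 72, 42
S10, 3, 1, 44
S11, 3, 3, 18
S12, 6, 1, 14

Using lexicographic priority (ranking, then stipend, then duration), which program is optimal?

First minimize ranking: best is 1, kept {S1, S6, S10, S12}.
Then maximize stipend: best is 45, kept {S6}.

S6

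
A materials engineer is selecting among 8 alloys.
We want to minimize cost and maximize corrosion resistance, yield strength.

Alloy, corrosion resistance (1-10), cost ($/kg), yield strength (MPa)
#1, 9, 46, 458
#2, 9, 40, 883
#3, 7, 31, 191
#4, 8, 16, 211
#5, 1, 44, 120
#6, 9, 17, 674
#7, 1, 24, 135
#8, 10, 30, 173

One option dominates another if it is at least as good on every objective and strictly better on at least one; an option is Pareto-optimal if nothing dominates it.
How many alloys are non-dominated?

4

#1: dominated by #2 (corrosion resistance 9≥9, cost 40≤46, yield strength 883≥458).
#2: not dominated (best yield strength).
#3: dominated by #4 (corrosion resistance 8≥7, cost 16≤31, yield strength 211≥191).
#4: not dominated (best cost).
#5: dominated by #2 (corrosion resistance 9≥1, cost 40≤44, yield strength 883≥120).
#6: not dominated.
#7: dominated by #4 (corrosion resistance 8≥1, cost 16≤24, yield strength 211≥135).
#8: not dominated (best corrosion resistance).
Pareto-optimal: #2, #4, #6, #8 → 4.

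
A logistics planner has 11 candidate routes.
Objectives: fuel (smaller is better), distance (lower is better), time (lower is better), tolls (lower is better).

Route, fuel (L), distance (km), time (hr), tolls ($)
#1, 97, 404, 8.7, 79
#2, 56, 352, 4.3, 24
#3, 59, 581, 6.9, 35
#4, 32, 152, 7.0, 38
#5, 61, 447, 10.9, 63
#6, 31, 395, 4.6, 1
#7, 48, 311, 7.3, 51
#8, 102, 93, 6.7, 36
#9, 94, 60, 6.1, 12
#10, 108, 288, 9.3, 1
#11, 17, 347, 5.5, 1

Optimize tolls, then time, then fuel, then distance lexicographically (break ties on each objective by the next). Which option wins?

#6

First minimize tolls: best is 1, kept {#6, #10, #11}.
Then minimize time: best is 4.6, kept {#6}.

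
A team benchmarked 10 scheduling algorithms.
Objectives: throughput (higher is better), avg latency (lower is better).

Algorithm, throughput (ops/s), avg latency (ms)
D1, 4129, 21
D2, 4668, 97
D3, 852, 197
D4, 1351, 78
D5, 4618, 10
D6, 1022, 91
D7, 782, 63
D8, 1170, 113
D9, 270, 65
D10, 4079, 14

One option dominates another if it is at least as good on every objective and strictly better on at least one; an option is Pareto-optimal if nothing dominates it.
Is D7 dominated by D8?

D8 vs D7: D8 is worse on avg latency (113 vs 63), so it does not dominate D7.

No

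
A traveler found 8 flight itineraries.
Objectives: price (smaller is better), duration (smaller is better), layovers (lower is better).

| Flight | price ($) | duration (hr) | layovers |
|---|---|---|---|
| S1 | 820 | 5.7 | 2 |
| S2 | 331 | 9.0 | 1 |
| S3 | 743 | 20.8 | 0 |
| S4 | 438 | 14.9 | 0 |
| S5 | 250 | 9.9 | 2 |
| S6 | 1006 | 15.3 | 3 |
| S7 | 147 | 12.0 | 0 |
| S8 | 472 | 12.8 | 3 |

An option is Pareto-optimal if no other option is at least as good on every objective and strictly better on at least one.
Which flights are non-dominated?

S1: not dominated (best duration).
S2: not dominated.
S3: dominated by S4 (price 438≤743, duration 14.9≤20.8, layovers 0≤0).
S4: dominated by S7 (price 147≤438, duration 12.0≤14.9, layovers 0≤0).
S5: not dominated.
S6: dominated by S1 (price 820≤1006, duration 5.7≤15.3, layovers 2≤3).
S7: not dominated (best price).
S8: dominated by S2 (price 331≤472, duration 9.0≤12.8, layovers 1≤3).

S1, S2, S5, S7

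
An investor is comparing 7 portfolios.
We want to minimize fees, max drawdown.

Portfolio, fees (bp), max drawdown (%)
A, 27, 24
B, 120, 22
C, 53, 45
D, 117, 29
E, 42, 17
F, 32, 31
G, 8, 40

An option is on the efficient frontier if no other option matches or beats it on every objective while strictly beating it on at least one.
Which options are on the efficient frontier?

A, E, G

A: not dominated.
B: dominated by E (fees 42≤120, max drawdown 17≤22).
C: dominated by A (fees 27≤53, max drawdown 24≤45).
D: dominated by A (fees 27≤117, max drawdown 24≤29).
E: not dominated (best max drawdown).
F: dominated by A (fees 27≤32, max drawdown 24≤31).
G: not dominated (best fees).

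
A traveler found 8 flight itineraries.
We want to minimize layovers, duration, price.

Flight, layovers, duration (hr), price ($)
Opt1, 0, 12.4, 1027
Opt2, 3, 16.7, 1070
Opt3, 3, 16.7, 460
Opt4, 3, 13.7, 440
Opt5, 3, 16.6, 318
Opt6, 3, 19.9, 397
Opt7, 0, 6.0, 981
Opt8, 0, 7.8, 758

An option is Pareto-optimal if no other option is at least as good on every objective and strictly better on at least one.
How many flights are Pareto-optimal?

Opt1: dominated by Opt7 (layovers 0≤0, duration 6.0≤12.4, price 981≤1027).
Opt2: dominated by Opt1 (layovers 0≤3, duration 12.4≤16.7, price 1027≤1070).
Opt3: dominated by Opt4 (layovers 3≤3, duration 13.7≤16.7, price 440≤460).
Opt4: not dominated.
Opt5: not dominated (best price).
Opt6: dominated by Opt5 (layovers 3≤3, duration 16.6≤19.9, price 318≤397).
Opt7: not dominated (best duration).
Opt8: not dominated.
Pareto-optimal: Opt4, Opt5, Opt7, Opt8 → 4.

4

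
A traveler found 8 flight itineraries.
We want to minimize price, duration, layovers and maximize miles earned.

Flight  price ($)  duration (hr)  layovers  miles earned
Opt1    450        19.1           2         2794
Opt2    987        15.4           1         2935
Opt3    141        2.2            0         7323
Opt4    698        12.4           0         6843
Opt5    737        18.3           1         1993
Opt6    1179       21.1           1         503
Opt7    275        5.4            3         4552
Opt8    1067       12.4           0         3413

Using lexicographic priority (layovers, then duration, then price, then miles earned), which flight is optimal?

First minimize layovers: best is 0, kept {Opt3, Opt4, Opt8}.
Then minimize duration: best is 2.2, kept {Opt3}.

Opt3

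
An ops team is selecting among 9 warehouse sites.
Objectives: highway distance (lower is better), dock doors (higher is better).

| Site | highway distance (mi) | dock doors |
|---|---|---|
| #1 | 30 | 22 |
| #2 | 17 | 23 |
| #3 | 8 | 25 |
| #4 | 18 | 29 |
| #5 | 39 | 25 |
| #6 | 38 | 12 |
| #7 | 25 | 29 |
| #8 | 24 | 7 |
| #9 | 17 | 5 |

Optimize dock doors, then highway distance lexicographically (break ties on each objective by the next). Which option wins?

First maximize dock doors: best is 29, kept {#4, #7}.
Then minimize highway distance: best is 18, kept {#4}.

#4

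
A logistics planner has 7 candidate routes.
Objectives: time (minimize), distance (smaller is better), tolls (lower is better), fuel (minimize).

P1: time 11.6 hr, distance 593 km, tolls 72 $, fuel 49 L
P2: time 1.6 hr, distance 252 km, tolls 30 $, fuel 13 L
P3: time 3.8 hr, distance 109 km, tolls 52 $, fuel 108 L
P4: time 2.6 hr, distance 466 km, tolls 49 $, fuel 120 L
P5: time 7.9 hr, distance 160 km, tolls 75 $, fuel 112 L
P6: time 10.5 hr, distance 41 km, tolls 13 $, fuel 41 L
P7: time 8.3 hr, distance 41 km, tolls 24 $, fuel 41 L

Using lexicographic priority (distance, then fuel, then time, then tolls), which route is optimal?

First minimize distance: best is 41, kept {P6, P7}.
Then minimize fuel: best is 41, kept {P6, P7}.
Then minimize time: best is 8.3, kept {P7}.

P7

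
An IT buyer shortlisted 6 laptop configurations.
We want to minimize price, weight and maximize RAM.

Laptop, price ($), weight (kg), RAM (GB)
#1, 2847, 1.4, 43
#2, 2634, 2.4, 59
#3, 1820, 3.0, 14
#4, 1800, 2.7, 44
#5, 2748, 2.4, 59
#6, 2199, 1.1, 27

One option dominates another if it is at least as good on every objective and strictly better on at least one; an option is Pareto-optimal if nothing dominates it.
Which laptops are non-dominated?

#1: not dominated.
#2: not dominated.
#3: dominated by #4 (price 1800≤1820, weight 2.7≤3.0, RAM 44≥14).
#4: not dominated (best price).
#5: dominated by #2 (price 2634≤2748, weight 2.4≤2.4, RAM 59≥59).
#6: not dominated (best weight).

#1, #2, #4, #6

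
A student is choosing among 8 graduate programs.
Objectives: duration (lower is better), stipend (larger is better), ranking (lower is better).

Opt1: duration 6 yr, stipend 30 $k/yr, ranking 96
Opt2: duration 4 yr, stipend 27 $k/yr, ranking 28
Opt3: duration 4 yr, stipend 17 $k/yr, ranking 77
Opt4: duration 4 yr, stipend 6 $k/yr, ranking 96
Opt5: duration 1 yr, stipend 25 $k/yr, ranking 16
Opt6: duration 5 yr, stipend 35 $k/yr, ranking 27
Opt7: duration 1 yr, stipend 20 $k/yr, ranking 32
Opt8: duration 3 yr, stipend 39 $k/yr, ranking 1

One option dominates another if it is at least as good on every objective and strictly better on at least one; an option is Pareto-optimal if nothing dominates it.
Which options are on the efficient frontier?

Opt1: dominated by Opt6 (duration 5≤6, stipend 35≥30, ranking 27≤96).
Opt2: dominated by Opt8 (duration 3≤4, stipend 39≥27, ranking 1≤28).
Opt3: dominated by Opt2 (duration 4≤4, stipend 27≥17, ranking 28≤77).
Opt4: dominated by Opt2 (duration 4≤4, stipend 27≥6, ranking 28≤96).
Opt5: not dominated.
Opt6: dominated by Opt8 (duration 3≤5, stipend 39≥35, ranking 1≤27).
Opt7: dominated by Opt5 (duration 1≤1, stipend 25≥20, ranking 16≤32).
Opt8: not dominated (best stipend).

Opt5, Opt8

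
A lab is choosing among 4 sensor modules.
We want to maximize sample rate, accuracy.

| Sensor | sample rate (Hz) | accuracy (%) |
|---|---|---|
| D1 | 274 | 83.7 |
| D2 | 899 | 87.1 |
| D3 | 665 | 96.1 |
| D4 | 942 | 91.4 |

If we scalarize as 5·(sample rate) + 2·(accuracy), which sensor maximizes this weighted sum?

D1: 5·274 + 2·83.7 = 1537.4
D2: 5·899 + 2·87.1 = 4669.2
D3: 5·665 + 2·96.1 = 3517.2
D4: 5·942 + 2·91.4 = 4892.8
Highest: D4 at 4892.8.

D4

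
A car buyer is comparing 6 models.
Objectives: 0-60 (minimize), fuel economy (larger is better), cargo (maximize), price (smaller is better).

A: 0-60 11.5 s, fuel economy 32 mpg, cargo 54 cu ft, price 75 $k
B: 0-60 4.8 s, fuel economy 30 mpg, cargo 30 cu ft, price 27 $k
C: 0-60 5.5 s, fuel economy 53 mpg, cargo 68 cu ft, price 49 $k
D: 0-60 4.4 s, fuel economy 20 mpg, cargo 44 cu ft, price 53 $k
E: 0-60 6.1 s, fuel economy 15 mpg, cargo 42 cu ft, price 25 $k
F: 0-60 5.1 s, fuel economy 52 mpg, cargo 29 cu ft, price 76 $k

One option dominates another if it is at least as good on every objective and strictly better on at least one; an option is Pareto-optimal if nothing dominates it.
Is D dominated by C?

No

C vs D: C is worse on 0-60 (5.5 vs 4.4), so it does not dominate D.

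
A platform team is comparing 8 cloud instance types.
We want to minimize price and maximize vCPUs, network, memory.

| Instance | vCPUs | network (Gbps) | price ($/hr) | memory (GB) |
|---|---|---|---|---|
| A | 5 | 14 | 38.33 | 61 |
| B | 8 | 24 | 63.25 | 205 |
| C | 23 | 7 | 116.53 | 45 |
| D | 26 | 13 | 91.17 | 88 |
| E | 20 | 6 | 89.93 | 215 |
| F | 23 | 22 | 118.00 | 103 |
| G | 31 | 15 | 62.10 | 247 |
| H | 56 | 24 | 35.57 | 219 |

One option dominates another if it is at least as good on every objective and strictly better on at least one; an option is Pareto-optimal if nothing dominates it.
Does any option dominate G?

A: worse on vCPUs (5 vs 31).
B: worse on vCPUs (8 vs 31).
C: worse on vCPUs (23 vs 31).
D: worse on vCPUs (26 vs 31).
E: worse on vCPUs (20 vs 31).
F: worse on vCPUs (23 vs 31).
H: worse on memory (219 vs 247).
No option is at least as good as G on every objective and strictly better on one.

No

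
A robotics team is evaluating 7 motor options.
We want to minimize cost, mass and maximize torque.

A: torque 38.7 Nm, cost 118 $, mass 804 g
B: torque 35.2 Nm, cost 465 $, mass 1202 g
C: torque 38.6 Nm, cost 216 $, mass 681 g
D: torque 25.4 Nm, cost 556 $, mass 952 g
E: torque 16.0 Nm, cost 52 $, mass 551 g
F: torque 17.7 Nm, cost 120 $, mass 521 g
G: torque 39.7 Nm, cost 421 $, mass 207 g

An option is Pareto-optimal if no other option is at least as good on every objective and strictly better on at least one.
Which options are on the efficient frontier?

A, C, E, F, G

A: not dominated.
B: dominated by A (torque 38.7≥35.2, cost 118≤465, mass 804≤1202).
C: not dominated.
D: dominated by A (torque 38.7≥25.4, cost 118≤556, mass 804≤952).
E: not dominated (best cost).
F: not dominated.
G: not dominated (best torque).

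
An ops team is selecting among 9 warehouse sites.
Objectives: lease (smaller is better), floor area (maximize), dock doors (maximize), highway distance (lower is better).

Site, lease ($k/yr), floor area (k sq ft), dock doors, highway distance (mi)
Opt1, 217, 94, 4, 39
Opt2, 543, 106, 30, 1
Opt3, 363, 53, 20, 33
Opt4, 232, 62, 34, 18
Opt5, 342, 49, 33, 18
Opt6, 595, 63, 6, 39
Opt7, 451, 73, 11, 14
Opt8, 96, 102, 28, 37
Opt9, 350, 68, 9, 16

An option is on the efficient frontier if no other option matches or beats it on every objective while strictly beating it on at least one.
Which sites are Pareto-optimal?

Opt1: dominated by Opt8 (lease 96≤217, floor area 102≥94, dock doors 28≥4, highway distance 37≤39).
Opt2: not dominated (best floor area).
Opt3: dominated by Opt4 (lease 232≤363, floor area 62≥53, dock doors 34≥20, highway distance 18≤33).
Opt4: not dominated (best dock doors).
Opt5: dominated by Opt4 (lease 232≤342, floor area 62≥49, dock doors 34≥33, highway distance 18≤18).
Opt6: dominated by Opt2 (lease 543≤595, floor area 106≥63, dock doors 30≥6, highway distance 1≤39).
Opt7: not dominated.
Opt8: not dominated (best lease).
Opt9: not dominated.

Opt2, Opt4, Opt7, Opt8, Opt9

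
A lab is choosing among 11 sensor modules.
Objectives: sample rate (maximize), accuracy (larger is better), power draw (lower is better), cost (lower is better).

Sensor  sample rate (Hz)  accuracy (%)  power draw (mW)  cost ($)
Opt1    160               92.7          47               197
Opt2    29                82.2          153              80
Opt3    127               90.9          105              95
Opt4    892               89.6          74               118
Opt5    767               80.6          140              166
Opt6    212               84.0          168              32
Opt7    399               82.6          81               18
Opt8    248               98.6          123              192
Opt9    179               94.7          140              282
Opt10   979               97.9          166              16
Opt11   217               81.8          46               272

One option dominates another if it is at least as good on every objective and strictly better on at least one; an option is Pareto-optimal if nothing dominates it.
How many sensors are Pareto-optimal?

7

Opt1: not dominated.
Opt2: dominated by Opt7 (sample rate 399≥29, accuracy 82.6≥82.2, power draw 81≤153, cost 18≤80).
Opt3: not dominated.
Opt4: not dominated.
Opt5: dominated by Opt4 (sample rate 892≥767, accuracy 89.6≥80.6, power draw 74≤140, cost 118≤166).
Opt6: dominated by Opt10 (sample rate 979≥212, accuracy 97.9≥84.0, power draw 166≤168, cost 16≤32).
Opt7: not dominated.
Opt8: not dominated (best accuracy).
Opt9: dominated by Opt8 (sample rate 248≥179, accuracy 98.6≥94.7, power draw 123≤140, cost 192≤282).
Opt10: not dominated (best sample rate).
Opt11: not dominated (best power draw).
Pareto-optimal: Opt1, Opt3, Opt4, Opt7, Opt8, Opt10, Opt11 → 7.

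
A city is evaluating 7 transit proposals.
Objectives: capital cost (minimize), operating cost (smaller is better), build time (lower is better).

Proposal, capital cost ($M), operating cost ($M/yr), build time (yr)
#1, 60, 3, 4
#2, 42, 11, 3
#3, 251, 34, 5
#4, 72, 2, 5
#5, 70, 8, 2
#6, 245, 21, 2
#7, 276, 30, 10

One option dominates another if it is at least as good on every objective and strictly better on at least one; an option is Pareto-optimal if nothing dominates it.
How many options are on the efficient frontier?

#1: not dominated.
#2: not dominated (best capital cost).
#3: dominated by #1 (capital cost 60≤251, operating cost 3≤34, build time 4≤5).
#4: not dominated (best operating cost).
#5: not dominated.
#6: dominated by #5 (capital cost 70≤245, operating cost 8≤21, build time 2≤2).
#7: dominated by #1 (capital cost 60≤276, operating cost 3≤30, build time 4≤10).
Pareto-optimal: #1, #2, #4, #5 → 4.

4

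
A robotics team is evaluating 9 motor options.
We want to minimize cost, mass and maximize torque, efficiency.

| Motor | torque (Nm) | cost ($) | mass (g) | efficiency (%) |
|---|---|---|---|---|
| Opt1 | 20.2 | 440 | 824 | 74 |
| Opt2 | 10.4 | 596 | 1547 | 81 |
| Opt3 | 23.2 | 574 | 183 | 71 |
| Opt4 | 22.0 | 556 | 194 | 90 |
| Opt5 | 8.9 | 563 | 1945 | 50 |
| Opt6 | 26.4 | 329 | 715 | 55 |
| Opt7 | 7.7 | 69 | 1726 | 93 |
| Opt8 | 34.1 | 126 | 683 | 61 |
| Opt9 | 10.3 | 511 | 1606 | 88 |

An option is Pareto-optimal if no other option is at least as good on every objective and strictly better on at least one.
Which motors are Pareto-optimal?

Opt1, Opt3, Opt4, Opt7, Opt8, Opt9

Opt1: not dominated.
Opt2: dominated by Opt4 (torque 22.0≥10.4, cost 556≤596, mass 194≤1547, efficiency 90≥81).
Opt3: not dominated (best mass).
Opt4: not dominated.
Opt5: dominated by Opt1 (torque 20.2≥8.9, cost 440≤563, mass 824≤1945, efficiency 74≥50).
Opt6: dominated by Opt8 (torque 34.1≥26.4, cost 126≤329, mass 683≤715, efficiency 61≥55).
Opt7: not dominated (best cost).
Opt8: not dominated (best torque).
Opt9: not dominated.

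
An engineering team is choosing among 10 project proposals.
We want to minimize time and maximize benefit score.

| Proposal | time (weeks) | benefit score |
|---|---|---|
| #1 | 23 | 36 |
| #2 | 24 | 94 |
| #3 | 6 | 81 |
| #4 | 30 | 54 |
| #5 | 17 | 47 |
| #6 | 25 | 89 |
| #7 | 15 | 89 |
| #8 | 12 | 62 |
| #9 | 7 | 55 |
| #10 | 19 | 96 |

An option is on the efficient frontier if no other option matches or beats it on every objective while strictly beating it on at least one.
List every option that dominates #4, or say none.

#2: time 24≤30, benefit score 94≥54 — dominates #4.
#3: time 6≤30, benefit score 81≥54 — dominates #4.
#6: time 25≤30, benefit score 89≥54 — dominates #4.
#7: time 15≤30, benefit score 89≥54 — dominates #4.
#8: time 12≤30, benefit score 62≥54 — dominates #4.
#9: time 7≤30, benefit score 55≥54 — dominates #4.
#10: time 19≤30, benefit score 96≥54 — dominates #4.
Others (#1, #5) are each worse than #4 on at least one objective.

#2, #3, #6, #7, #8, #9, #10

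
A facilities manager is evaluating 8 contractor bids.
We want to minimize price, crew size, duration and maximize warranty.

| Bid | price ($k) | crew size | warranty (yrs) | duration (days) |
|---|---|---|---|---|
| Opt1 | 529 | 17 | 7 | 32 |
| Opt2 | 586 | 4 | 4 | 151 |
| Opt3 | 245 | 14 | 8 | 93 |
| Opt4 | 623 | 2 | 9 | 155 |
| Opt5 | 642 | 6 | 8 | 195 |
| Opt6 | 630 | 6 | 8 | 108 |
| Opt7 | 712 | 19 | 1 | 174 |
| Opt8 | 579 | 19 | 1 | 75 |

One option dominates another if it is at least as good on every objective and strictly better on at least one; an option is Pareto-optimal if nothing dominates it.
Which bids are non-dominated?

Opt1: not dominated (best duration).
Opt2: not dominated.
Opt3: not dominated (best price).
Opt4: not dominated (best crew size).
Opt5: dominated by Opt4 (price 623≤642, crew size 2≤6, warranty 9≥8, duration 155≤195).
Opt6: not dominated.
Opt7: dominated by Opt1 (price 529≤712, crew size 17≤19, warranty 7≥1, duration 32≤174).
Opt8: dominated by Opt1 (price 529≤579, crew size 17≤19, warranty 7≥1, duration 32≤75).

Opt1, Opt2, Opt3, Opt4, Opt6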